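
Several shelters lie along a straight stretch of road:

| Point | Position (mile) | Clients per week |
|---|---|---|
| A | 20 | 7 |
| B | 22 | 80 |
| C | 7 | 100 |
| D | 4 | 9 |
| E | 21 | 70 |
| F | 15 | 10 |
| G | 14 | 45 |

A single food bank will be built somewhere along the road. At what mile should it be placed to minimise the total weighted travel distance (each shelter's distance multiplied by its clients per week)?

For a sum of weighted absolute distances on a line, the optimum is the weighted median (not the mean). Total weight W = 321; half-weight = 160.5.
Sort by position and accumulate weight:
  mile 4 (D, w=9) → cum 9
  mile 7 (C, w=100) → cum 109
  mile 14 (G, w=45) → cum 154
  mile 15 (F, w=10) → cum 164  ≥ 160.5 → median here
  mile 20 (A, w=7) → cum 171
  mile 21 (E, w=70) → cum 241
  mile 22 (B, w=80) → cum 321
Optimal location: mile 15.

x = 15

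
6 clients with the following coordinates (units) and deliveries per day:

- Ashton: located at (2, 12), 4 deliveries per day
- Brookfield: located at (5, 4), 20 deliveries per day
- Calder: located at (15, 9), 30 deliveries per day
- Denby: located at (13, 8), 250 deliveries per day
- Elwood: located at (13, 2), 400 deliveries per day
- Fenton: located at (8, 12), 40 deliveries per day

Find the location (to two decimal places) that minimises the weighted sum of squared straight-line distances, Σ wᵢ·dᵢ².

The minimiser of Σwᵢ‖p−pᵢ‖² is the weighted centroid p* = (Σwᵢpᵢ)/(Σwᵢ).
Σwᵢ = 744.
Σwᵢxᵢ = 4·2 + 20·5 + 30·15 + 250·13 + 400·13 + 40·8 = 9328.
Σwᵢyᵢ = 4·12 + 20·4 + 30·9 + 250·8 + 400·2 + 40·12 = 3678.
x* = 9328/744 = 12.54, y* = 3678/744 = 4.94.

(12.54, 4.94)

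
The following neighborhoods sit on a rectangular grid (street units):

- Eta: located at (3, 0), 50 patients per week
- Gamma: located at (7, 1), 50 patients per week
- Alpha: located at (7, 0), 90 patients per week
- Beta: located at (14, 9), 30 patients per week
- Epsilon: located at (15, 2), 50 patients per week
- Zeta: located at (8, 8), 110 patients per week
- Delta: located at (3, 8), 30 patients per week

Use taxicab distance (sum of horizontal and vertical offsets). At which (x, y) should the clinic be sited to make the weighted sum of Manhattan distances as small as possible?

Manhattan distance separates: Σwᵢ(|x−xᵢ|+|y−yᵢ|) = Σwᵢ|x−xᵢ| + Σwᵢ|y−yᵢ|, so x and y are optimised independently as 1-D weighted medians.
Total weight W = 410; half = 205.
x-coordinate, sorted with cumulative weight:
  x=3 (Eta, w=50) cum 50
  x=3 (Delta, w=30) cum 80
  x=7 (Gamma, w=50) cum 130
  x=7 (Alpha, w=90) cum 220  ← median
  x=8 (Zeta, w=110) cum 330
  x=14 (Beta, w=30) cum 360
  x=15 (Epsilon, w=50) cum 410
⇒ x* = 7
y-coordinate, sorted with cumulative weight:
  y=0 (Eta, w=50) cum 50
  y=0 (Alpha, w=90) cum 140
  y=1 (Gamma, w=50) cum 190
  y=2 (Epsilon, w=50) cum 240  ← median
  y=8 (Zeta, w=110) cum 350
  y=8 (Delta, w=30) cum 380
  y=9 (Beta, w=30) cum 410
⇒ y* = 2

(7, 2)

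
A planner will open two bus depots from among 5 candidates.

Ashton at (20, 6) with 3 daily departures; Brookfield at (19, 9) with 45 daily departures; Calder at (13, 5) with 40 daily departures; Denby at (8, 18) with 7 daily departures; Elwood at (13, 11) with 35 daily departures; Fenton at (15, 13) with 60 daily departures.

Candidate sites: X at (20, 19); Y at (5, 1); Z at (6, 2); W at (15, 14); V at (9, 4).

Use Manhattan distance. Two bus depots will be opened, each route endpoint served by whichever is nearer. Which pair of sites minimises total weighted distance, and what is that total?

Evaluate every pair (each demand assigned to the nearer of the two):
  {W, V}: total = 956
  {Z, W}: total = 1156
  {X, W}: total = 1196
  {Y, W}: total = 1196
  {X, V}: total = 1870
  {X, Z}: total = 2210
  {X, Y}: total = 2290
  {Y, V}: total = 2304
  {Z, V}: total = 2304
  {Y, Z}: total = 3240
Best pair: {W, V} with total 956.

{W, V}, total 956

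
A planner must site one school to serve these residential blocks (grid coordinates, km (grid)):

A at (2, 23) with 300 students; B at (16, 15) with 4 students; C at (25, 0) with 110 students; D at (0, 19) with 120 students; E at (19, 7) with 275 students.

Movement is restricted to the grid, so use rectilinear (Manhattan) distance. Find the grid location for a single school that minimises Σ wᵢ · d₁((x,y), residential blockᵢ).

Manhattan distance separates: Σwᵢ(|x−xᵢ|+|y−yᵢ|) = Σwᵢ|x−xᵢ| + Σwᵢ|y−yᵢ|, so x and y are optimised independently as 1-D weighted medians.
Total weight W = 809; half = 404.5.
x-coordinate, sorted with cumulative weight:
  x=0 (D, w=120) cum 120
  x=2 (A, w=300) cum 420  ← median
  x=16 (B, w=4) cum 424
  x=19 (E, w=275) cum 699
  x=25 (C, w=110) cum 809
⇒ x* = 2
y-coordinate, sorted with cumulative weight:
  y=0 (C, w=110) cum 110
  y=7 (E, w=275) cum 385
  y=15 (B, w=4) cum 389
  y=19 (D, w=120) cum 509  ← median
  y=23 (A, w=300) cum 809
⇒ y* = 19

(2, 19)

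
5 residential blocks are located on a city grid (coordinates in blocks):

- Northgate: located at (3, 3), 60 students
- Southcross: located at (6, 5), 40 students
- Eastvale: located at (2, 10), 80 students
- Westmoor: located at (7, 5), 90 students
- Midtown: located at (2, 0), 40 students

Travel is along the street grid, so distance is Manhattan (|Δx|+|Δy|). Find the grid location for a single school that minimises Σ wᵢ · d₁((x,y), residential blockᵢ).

(3, 5)

Manhattan distance separates: Σwᵢ(|x−xᵢ|+|y−yᵢ|) = Σwᵢ|x−xᵢ| + Σwᵢ|y−yᵢ|, so x and y are optimised independently as 1-D weighted medians.
Total weight W = 310; half = 155.
x-coordinate, sorted with cumulative weight:
  x=2 (Eastvale, w=80) cum 80
  x=2 (Midtown, w=40) cum 120
  x=3 (Northgate, w=60) cum 180  ← median
  x=6 (Southcross, w=40) cum 220
  x=7 (Westmoor, w=90) cum 310
⇒ x* = 3
y-coordinate, sorted with cumulative weight:
  y=0 (Midtown, w=40) cum 40
  y=3 (Northgate, w=60) cum 100
  y=5 (Southcross, w=40) cum 140
  y=5 (Westmoor, w=90) cum 230  ← median
  y=10 (Eastvale, w=80) cum 310
⇒ y* = 5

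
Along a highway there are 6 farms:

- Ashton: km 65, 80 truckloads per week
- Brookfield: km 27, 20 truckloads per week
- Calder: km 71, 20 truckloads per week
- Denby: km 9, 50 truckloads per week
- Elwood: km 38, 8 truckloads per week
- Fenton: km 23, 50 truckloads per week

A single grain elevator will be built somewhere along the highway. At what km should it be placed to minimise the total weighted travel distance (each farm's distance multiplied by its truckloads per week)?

For a sum of weighted absolute distances on a line, the optimum is the weighted median (not the mean). Total weight W = 228; half-weight = 114.
Sort by position and accumulate weight:
  km 9 (Denby, w=50) → cum 50
  km 23 (Fenton, w=50) → cum 100
  km 27 (Brookfield, w=20) → cum 120  ≥ 114 → median here
  km 38 (Elwood, w=8) → cum 128
  km 65 (Ashton, w=80) → cum 208
  km 71 (Calder, w=20) → cum 228
Optimal location: km 27.

x = 27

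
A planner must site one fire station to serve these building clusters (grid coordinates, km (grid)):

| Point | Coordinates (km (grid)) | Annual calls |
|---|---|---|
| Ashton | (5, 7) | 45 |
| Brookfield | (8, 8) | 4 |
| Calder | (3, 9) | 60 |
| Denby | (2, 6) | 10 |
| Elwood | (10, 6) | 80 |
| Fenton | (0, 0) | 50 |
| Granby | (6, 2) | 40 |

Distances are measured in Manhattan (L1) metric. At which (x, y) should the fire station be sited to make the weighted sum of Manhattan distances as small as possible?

(5, 6)

Manhattan distance separates: Σwᵢ(|x−xᵢ|+|y−yᵢ|) = Σwᵢ|x−xᵢ| + Σwᵢ|y−yᵢ|, so x and y are optimised independently as 1-D weighted medians.
Total weight W = 289; half = 144.5.
x-coordinate, sorted with cumulative weight:
  x=0 (Fenton, w=50) cum 50
  x=2 (Denby, w=10) cum 60
  x=3 (Calder, w=60) cum 120
  x=5 (Ashton, w=45) cum 165  ← median
  x=6 (Granby, w=40) cum 205
  x=8 (Brookfield, w=4) cum 209
  x=10 (Elwood, w=80) cum 289
⇒ x* = 5
y-coordinate, sorted with cumulative weight:
  y=0 (Fenton, w=50) cum 50
  y=2 (Granby, w=40) cum 90
  y=6 (Denby, w=10) cum 100
  y=6 (Elwood, w=80) cum 180  ← median
  y=7 (Ashton, w=45) cum 225
  y=8 (Brookfield, w=4) cum 229
  y=9 (Calder, w=60) cum 289
⇒ y* = 6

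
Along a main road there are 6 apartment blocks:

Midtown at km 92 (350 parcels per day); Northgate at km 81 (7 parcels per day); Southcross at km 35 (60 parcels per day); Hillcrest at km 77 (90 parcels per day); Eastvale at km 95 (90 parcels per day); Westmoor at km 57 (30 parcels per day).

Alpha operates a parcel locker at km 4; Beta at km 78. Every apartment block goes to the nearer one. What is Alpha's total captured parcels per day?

60

The indifferent point is the midpoint (4+78)/2 = 41; apartment blocks left of it (closer to Alpha at 4) go to Alpha, those right go to Beta.
  Southcross at 35 (w=60) → Alpha
  Westmoor at 57 (w=30) → Beta
  Hillcrest at 77 (w=90) → Beta
  Northgate at 81 (w=7) → Beta
  Midtown at 92 (w=350) → Beta
  Eastvale at 95 (w=90) → Beta
Alpha captures 60; Beta captures 567.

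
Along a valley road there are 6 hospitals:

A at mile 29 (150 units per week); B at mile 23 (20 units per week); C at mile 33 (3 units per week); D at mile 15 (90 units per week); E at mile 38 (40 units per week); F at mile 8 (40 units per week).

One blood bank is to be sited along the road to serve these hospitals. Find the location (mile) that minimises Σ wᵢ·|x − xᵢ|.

For a sum of weighted absolute distances on a line, the optimum is the weighted median (not the mean). Total weight W = 343; half-weight = 171.5.
Sort by position and accumulate weight:
  mile 8 (F, w=40) → cum 40
  mile 15 (D, w=90) → cum 130
  mile 23 (B, w=20) → cum 150
  mile 29 (A, w=150) → cum 300  ≥ 171.5 → median here
  mile 33 (C, w=3) → cum 303
  mile 38 (E, w=40) → cum 343
Optimal location: mile 29.

x = 29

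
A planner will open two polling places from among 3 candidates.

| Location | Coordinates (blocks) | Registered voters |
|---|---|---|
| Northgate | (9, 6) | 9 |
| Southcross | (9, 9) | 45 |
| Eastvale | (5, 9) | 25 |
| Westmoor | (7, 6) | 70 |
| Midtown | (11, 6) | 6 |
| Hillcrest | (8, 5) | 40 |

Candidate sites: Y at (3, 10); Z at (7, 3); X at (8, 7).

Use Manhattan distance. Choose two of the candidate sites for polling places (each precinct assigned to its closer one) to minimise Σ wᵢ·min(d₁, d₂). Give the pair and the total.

{Y, X}, total 472

Evaluate every pair (each demand assigned to the nearer of the two):
  {Y, X}: total = 472
  {Z, X}: total = 522
  {Y, Z}: total = 807
Best pair: {Y, X} with total 472.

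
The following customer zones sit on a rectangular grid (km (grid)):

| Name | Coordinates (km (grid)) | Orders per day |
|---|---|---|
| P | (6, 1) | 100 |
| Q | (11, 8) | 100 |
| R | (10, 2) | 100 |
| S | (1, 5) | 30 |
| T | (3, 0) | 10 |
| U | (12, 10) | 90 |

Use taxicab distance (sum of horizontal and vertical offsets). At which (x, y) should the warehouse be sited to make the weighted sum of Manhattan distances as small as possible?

(10, 5)

Manhattan distance separates: Σwᵢ(|x−xᵢ|+|y−yᵢ|) = Σwᵢ|x−xᵢ| + Σwᵢ|y−yᵢ|, so x and y are optimised independently as 1-D weighted medians.
Total weight W = 430; half = 215.
x-coordinate, sorted with cumulative weight:
  x=1 (S, w=30) cum 30
  x=3 (T, w=10) cum 40
  x=6 (P, w=100) cum 140
  x=10 (R, w=100) cum 240  ← median
  x=11 (Q, w=100) cum 340
  x=12 (U, w=90) cum 430
⇒ x* = 10
y-coordinate, sorted with cumulative weight:
  y=0 (T, w=10) cum 10
  y=1 (P, w=100) cum 110
  y=2 (R, w=100) cum 210
  y=5 (S, w=30) cum 240  ← median
  y=8 (Q, w=100) cum 340
  y=10 (U, w=90) cum 430
⇒ y* = 5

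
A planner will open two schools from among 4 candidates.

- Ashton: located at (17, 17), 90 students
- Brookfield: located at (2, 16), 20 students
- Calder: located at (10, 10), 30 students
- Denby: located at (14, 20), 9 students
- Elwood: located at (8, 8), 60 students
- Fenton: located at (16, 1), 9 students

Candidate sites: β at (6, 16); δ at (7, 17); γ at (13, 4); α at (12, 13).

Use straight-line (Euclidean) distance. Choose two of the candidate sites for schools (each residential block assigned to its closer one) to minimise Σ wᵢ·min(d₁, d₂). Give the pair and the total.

{β, α}, total 1328.0

Evaluate every pair (each demand assigned to the nearer of the two):
  {β, α}: total = 1328.0
  {δ, α}: total = 1350.0
  {γ, α}: total = 1381.1
  {δ, γ}: total = 1694.1
  {β, γ}: total = 1778.2
  {β, δ}: total = 1921.9
Best pair: {β, α} with total 1328.0.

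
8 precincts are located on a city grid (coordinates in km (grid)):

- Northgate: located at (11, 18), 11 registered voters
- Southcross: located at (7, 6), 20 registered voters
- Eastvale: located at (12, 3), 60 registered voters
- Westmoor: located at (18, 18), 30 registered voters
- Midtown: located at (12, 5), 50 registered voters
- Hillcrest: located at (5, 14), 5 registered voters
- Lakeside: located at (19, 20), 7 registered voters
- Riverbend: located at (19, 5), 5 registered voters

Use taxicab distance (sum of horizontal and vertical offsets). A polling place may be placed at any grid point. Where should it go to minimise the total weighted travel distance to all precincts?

Manhattan distance separates: Σwᵢ(|x−xᵢ|+|y−yᵢ|) = Σwᵢ|x−xᵢ| + Σwᵢ|y−yᵢ|, so x and y are optimised independently as 1-D weighted medians.
Total weight W = 188; half = 94.
x-coordinate, sorted with cumulative weight:
  x=5 (Hillcrest, w=5) cum 5
  x=7 (Southcross, w=20) cum 25
  x=11 (Northgate, w=11) cum 36
  x=12 (Eastvale, w=60) cum 96  ← median
  x=12 (Midtown, w=50) cum 146
  x=18 (Westmoor, w=30) cum 176
  x=19 (Lakeside, w=7) cum 183
  x=19 (Riverbend, w=5) cum 188
⇒ x* = 12
y-coordinate, sorted with cumulative weight:
  y=3 (Eastvale, w=60) cum 60
  y=5 (Midtown, w=50) cum 110  ← median
  y=5 (Riverbend, w=5) cum 115
  y=6 (Southcross, w=20) cum 135
  y=14 (Hillcrest, w=5) cum 140
  y=18 (Northgate, w=11) cum 151
  y=18 (Westmoor, w=30) cum 181
  y=20 (Lakeside, w=7) cum 188
⇒ y* = 5

(12, 5)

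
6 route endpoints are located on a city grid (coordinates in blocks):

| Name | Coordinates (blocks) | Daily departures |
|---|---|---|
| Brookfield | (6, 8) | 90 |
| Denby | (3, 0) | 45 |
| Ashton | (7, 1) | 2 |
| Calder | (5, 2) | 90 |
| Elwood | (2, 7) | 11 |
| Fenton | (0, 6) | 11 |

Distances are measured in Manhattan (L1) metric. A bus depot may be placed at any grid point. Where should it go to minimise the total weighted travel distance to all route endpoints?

Manhattan distance separates: Σwᵢ(|x−xᵢ|+|y−yᵢ|) = Σwᵢ|x−xᵢ| + Σwᵢ|y−yᵢ|, so x and y are optimised independently as 1-D weighted medians.
Total weight W = 249; half = 124.5.
x-coordinate, sorted with cumulative weight:
  x=0 (Fenton, w=11) cum 11
  x=2 (Elwood, w=11) cum 22
  x=3 (Denby, w=45) cum 67
  x=5 (Calder, w=90) cum 157  ← median
  x=6 (Brookfield, w=90) cum 247
  x=7 (Ashton, w=2) cum 249
⇒ x* = 5
y-coordinate, sorted with cumulative weight:
  y=0 (Denby, w=45) cum 45
  y=1 (Ashton, w=2) cum 47
  y=2 (Calder, w=90) cum 137  ← median
  y=6 (Fenton, w=11) cum 148
  y=7 (Elwood, w=11) cum 159
  y=8 (Brookfield, w=90) cum 249
⇒ y* = 2

(5, 2)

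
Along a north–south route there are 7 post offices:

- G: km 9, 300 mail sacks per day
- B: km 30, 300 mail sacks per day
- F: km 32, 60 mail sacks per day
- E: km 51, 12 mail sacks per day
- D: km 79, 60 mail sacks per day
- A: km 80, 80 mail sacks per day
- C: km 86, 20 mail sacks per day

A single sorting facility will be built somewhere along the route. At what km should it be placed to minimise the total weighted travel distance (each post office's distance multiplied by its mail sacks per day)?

For a sum of weighted absolute distances on a line, the optimum is the weighted median (not the mean). Total weight W = 832; half-weight = 416.
Sort by position and accumulate weight:
  km 9 (G, w=300) → cum 300
  km 30 (B, w=300) → cum 600  ≥ 416 → median here
  km 32 (F, w=60) → cum 660
  km 51 (E, w=12) → cum 672
  km 79 (D, w=60) → cum 732
  km 80 (A, w=80) → cum 812
  km 86 (C, w=20) → cum 832
Optimal location: km 30.

x = 30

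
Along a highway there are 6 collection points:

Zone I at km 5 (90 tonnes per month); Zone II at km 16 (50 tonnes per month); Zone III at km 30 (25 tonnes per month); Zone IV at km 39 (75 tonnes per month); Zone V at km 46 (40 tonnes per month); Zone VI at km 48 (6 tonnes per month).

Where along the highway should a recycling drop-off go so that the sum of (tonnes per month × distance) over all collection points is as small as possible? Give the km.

x = 30

For a sum of weighted absolute distances on a line, the optimum is the weighted median (not the mean). Total weight W = 286; half-weight = 143.
Sort by position and accumulate weight:
  km 5 (Zone I, w=90) → cum 90
  km 16 (Zone II, w=50) → cum 140
  km 30 (Zone III, w=25) → cum 165  ≥ 143 → median here
  km 39 (Zone IV, w=75) → cum 240
  km 46 (Zone V, w=40) → cum 280
  km 48 (Zone VI, w=6) → cum 286
Optimal location: km 30.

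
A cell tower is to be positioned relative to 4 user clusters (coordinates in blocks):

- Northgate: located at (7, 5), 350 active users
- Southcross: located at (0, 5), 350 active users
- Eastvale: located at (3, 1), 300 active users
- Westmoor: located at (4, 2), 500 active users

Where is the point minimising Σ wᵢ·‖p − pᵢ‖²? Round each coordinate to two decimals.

The minimiser of Σwᵢ‖p−pᵢ‖² is the weighted centroid p* = (Σwᵢpᵢ)/(Σwᵢ).
Σwᵢ = 1500.
Σwᵢxᵢ = 350·7 + 350·0 + 300·3 + 500·4 = 5350.
Σwᵢyᵢ = 350·5 + 350·5 + 300·1 + 500·2 = 4800.
x* = 5350/1500 = 3.57, y* = 4800/1500 = 3.20.

(3.57, 3.20)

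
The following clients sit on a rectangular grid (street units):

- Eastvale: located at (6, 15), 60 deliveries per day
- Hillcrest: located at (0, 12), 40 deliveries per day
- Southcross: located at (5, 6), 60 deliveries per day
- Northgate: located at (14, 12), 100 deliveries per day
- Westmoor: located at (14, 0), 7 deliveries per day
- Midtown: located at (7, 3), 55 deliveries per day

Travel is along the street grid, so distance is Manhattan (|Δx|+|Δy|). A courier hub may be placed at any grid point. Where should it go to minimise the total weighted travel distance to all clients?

(7, 12)

Manhattan distance separates: Σwᵢ(|x−xᵢ|+|y−yᵢ|) = Σwᵢ|x−xᵢ| + Σwᵢ|y−yᵢ|, so x and y are optimised independently as 1-D weighted medians.
Total weight W = 322; half = 161.
x-coordinate, sorted with cumulative weight:
  x=0 (Hillcrest, w=40) cum 40
  x=5 (Southcross, w=60) cum 100
  x=6 (Eastvale, w=60) cum 160
  x=7 (Midtown, w=55) cum 215  ← median
  x=14 (Northgate, w=100) cum 315
  x=14 (Westmoor, w=7) cum 322
⇒ x* = 7
y-coordinate, sorted with cumulative weight:
  y=0 (Westmoor, w=7) cum 7
  y=3 (Midtown, w=55) cum 62
  y=6 (Southcross, w=60) cum 122
  y=12 (Hillcrest, w=40) cum 162  ← median
  y=12 (Northgate, w=100) cum 262
  y=15 (Eastvale, w=60) cum 322
⇒ y* = 12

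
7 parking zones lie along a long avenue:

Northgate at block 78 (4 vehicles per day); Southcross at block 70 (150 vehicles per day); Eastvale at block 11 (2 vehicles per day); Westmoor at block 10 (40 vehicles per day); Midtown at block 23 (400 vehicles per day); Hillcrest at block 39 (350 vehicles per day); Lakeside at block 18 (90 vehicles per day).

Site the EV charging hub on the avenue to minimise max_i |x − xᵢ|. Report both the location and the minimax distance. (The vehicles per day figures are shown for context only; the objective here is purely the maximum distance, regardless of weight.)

The 1-center on a line is the midpoint of the two extreme points: leftmost at 10, rightmost at 78.
Optimal location = (10 + 78)/2 = 44; maximum distance = (78 − 10)/2 = 34.

location 44, max distance 34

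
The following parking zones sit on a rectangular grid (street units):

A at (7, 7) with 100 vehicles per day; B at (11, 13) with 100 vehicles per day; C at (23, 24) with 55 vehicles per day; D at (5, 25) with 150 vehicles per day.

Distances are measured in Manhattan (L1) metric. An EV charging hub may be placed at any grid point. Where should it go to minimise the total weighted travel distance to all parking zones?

Manhattan distance separates: Σwᵢ(|x−xᵢ|+|y−yᵢ|) = Σwᵢ|x−xᵢ| + Σwᵢ|y−yᵢ|, so x and y are optimised independently as 1-D weighted medians.
Total weight W = 405; half = 202.5.
x-coordinate, sorted with cumulative weight:
  x=5 (D, w=150) cum 150
  x=7 (A, w=100) cum 250  ← median
  x=11 (B, w=100) cum 350
  x=23 (C, w=55) cum 405
⇒ x* = 7
y-coordinate, sorted with cumulative weight:
  y=7 (A, w=100) cum 100
  y=13 (B, w=100) cum 200
  y=24 (C, w=55) cum 255  ← median
  y=25 (D, w=150) cum 405
⇒ y* = 24

(7, 24)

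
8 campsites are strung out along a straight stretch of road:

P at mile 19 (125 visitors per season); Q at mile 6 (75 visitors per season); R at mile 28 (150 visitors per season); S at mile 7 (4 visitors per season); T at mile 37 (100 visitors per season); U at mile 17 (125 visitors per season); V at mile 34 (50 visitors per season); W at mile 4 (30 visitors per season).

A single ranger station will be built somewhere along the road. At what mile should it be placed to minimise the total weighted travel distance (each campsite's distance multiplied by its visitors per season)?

For a sum of weighted absolute distances on a line, the optimum is the weighted median (not the mean). Total weight W = 659; half-weight = 329.5.
Sort by position and accumulate weight:
  mile 4 (W, w=30) → cum 30
  mile 6 (Q, w=75) → cum 105
  mile 7 (S, w=4) → cum 109
  mile 17 (U, w=125) → cum 234
  mile 19 (P, w=125) → cum 359  ≥ 329.5 → median here
  mile 28 (R, w=150) → cum 509
  mile 34 (V, w=50) → cum 559
  mile 37 (T, w=100) → cum 659
Optimal location: mile 19.

x = 19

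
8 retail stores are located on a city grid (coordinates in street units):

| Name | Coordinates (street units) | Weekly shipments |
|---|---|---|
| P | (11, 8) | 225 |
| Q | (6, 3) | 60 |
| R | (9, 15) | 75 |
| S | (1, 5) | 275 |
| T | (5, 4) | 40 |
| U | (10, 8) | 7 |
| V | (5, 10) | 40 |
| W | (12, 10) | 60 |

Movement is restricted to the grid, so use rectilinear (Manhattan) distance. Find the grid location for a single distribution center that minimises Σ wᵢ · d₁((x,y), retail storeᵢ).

(6, 8)

Manhattan distance separates: Σwᵢ(|x−xᵢ|+|y−yᵢ|) = Σwᵢ|x−xᵢ| + Σwᵢ|y−yᵢ|, so x and y are optimised independently as 1-D weighted medians.
Total weight W = 782; half = 391.
x-coordinate, sorted with cumulative weight:
  x=1 (S, w=275) cum 275
  x=5 (T, w=40) cum 315
  x=5 (V, w=40) cum 355
  x=6 (Q, w=60) cum 415  ← median
  x=9 (R, w=75) cum 490
  x=10 (U, w=7) cum 497
  x=11 (P, w=225) cum 722
  x=12 (W, w=60) cum 782
⇒ x* = 6
y-coordinate, sorted with cumulative weight:
  y=3 (Q, w=60) cum 60
  y=4 (T, w=40) cum 100
  y=5 (S, w=275) cum 375
  y=8 (P, w=225) cum 600  ← median
  y=8 (U, w=7) cum 607
  y=10 (V, w=40) cum 647
  y=10 (W, w=60) cum 707
  y=15 (R, w=75) cum 782
⇒ y* = 8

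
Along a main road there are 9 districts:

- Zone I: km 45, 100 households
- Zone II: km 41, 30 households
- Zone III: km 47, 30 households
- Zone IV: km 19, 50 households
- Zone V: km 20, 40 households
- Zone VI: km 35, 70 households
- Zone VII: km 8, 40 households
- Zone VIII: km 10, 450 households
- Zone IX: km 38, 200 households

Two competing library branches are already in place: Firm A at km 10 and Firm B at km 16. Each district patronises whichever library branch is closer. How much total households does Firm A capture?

The indifferent point is the midpoint (10+16)/2 = 13; districts left of it (closer to Firm A at 10) go to Firm A, those right go to Firm B.
  Zone VII at 8 (w=40) → Firm A
  Zone VIII at 10 (w=450) → Firm A
  Zone IV at 19 (w=50) → Firm B
  Zone V at 20 (w=40) → Firm B
  Zone VI at 35 (w=70) → Firm B
  Zone IX at 38 (w=200) → Firm B
  Zone II at 41 (w=30) → Firm B
  Zone I at 45 (w=100) → Firm B
  Zone III at 47 (w=30) → Firm B
Firm A captures 490; Firm B captures 520.

490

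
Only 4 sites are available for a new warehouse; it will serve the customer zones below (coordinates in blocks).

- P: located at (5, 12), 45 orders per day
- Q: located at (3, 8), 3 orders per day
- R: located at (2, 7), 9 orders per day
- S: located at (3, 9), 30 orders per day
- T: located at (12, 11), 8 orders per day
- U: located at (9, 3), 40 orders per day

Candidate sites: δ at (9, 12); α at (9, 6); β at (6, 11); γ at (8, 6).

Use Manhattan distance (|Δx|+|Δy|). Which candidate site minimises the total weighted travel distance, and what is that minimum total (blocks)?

Total weighted distance at each candidate:
  δ (9, 12): total = 980
  α (9, 6): total = 1000
  β (6, 11): total = 818
  γ (8, 6): total = 961
Minimum is at β with total 818 blocks.

β, total 818 blocks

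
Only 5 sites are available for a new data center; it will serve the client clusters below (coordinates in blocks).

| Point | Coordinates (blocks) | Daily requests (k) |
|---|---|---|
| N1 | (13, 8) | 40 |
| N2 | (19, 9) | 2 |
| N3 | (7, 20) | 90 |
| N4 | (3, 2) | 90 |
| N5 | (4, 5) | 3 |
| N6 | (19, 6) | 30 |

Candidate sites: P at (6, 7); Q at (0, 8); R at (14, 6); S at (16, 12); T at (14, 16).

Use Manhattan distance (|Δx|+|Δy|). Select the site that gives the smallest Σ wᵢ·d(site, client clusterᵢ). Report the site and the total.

P, total 2762 blocks

Total weighted distance at each candidate:
  P (6, 7): total = 2762
  Q (0, 8): total = 3731
  R (14, 6): total = 3559
  S (16, 12): total = 4219
  T (14, 16): total = 4137
Minimum is at P with total 2762 blocks.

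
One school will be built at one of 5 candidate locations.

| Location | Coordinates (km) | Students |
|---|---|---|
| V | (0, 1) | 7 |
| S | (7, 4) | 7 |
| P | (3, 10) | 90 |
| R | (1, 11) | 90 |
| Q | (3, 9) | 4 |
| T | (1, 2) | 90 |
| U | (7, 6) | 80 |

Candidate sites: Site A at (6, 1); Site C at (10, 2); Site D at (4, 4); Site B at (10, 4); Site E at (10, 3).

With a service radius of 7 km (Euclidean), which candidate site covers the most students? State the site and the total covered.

Site D, covering 278

Coverage radius r = 7 km; a point is covered iff (Δx)²+(Δy)² ≤ 7² = 49.
  Site A (6, 1): covers {V, S, T, U} → 184
  Site C (10, 2): covers {S, U} → 87
  Site D (4, 4): covers {V, S, P, Q, T, U} → 278
  Site B (10, 4): covers {S, U} → 87
  Site E (10, 3): covers {S, U} → 87
Maximum coverage at Site D: 278 students.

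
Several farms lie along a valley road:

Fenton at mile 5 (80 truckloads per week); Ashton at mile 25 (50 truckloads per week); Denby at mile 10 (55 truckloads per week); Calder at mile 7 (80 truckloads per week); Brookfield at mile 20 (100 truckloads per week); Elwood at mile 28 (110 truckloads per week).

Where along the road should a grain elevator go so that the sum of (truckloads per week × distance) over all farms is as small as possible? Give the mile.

x = 20

For a sum of weighted absolute distances on a line, the optimum is the weighted median (not the mean). Total weight W = 475; half-weight = 237.5.
Sort by position and accumulate weight:
  mile 5 (Fenton, w=80) → cum 80
  mile 7 (Calder, w=80) → cum 160
  mile 10 (Denby, w=55) → cum 215
  mile 20 (Brookfield, w=100) → cum 315  ≥ 237.5 → median here
  mile 25 (Ashton, w=50) → cum 365
  mile 28 (Elwood, w=110) → cum 475
Optimal location: mile 20.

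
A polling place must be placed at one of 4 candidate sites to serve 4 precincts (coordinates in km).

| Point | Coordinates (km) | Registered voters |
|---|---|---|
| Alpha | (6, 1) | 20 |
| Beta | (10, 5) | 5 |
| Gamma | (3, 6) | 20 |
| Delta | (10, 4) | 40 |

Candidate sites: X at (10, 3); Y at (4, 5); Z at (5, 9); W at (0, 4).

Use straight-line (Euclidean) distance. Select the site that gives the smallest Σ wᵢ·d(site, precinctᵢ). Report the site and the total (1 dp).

X, total 291.8 km

Total weighted distance at each candidate:
  X (10, 3): total = 291.8
  Y (4, 5): total = 391.0
  Z (5, 9): total = 548.2
  W (0, 4): total = 656.5
Minimum is at X with total 291.8 km.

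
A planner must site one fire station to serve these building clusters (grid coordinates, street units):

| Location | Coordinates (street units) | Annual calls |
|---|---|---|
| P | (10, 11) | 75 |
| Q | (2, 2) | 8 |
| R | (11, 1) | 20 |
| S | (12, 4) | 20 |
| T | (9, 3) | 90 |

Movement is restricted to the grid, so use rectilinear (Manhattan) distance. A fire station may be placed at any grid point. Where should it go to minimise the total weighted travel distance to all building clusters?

Manhattan distance separates: Σwᵢ(|x−xᵢ|+|y−yᵢ|) = Σwᵢ|x−xᵢ| + Σwᵢ|y−yᵢ|, so x and y are optimised independently as 1-D weighted medians.
Total weight W = 213; half = 106.5.
x-coordinate, sorted with cumulative weight:
  x=2 (Q, w=8) cum 8
  x=9 (T, w=90) cum 98
  x=10 (P, w=75) cum 173  ← median
  x=11 (R, w=20) cum 193
  x=12 (S, w=20) cum 213
⇒ x* = 10
y-coordinate, sorted with cumulative weight:
  y=1 (R, w=20) cum 20
  y=2 (Q, w=8) cum 28
  y=3 (T, w=90) cum 118  ← median
  y=4 (S, w=20) cum 138
  y=11 (P, w=75) cum 213
⇒ y* = 3

(10, 3)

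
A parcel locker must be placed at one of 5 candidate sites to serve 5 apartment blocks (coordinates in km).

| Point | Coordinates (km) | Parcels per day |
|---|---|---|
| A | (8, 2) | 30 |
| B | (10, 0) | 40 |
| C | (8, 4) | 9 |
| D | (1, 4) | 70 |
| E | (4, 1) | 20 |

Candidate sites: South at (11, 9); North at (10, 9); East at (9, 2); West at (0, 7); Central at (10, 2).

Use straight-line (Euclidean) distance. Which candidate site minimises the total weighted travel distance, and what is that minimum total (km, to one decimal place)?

East, total 818.8 km

Total weighted distance at each candidate:
  South (11, 9): total = 1638.4
  North (10, 9): total = 1547.6
  East (9, 2): total = 818.8
  West (0, 7): total = 1213.8
  Central (10, 2): total = 932.5
Minimum is at East with total 818.8 km.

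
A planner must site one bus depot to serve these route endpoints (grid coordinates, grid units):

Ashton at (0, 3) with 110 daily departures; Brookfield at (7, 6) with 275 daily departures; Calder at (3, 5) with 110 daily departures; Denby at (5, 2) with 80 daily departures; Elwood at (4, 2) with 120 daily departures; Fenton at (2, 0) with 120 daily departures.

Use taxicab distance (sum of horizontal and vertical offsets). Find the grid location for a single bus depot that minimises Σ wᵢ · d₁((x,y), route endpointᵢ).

(4, 3)

Manhattan distance separates: Σwᵢ(|x−xᵢ|+|y−yᵢ|) = Σwᵢ|x−xᵢ| + Σwᵢ|y−yᵢ|, so x and y are optimised independently as 1-D weighted medians.
Total weight W = 815; half = 407.5.
x-coordinate, sorted with cumulative weight:
  x=0 (Ashton, w=110) cum 110
  x=2 (Fenton, w=120) cum 230
  x=3 (Calder, w=110) cum 340
  x=4 (Elwood, w=120) cum 460  ← median
  x=5 (Denby, w=80) cum 540
  x=7 (Brookfield, w=275) cum 815
⇒ x* = 4
y-coordinate, sorted with cumulative weight:
  y=0 (Fenton, w=120) cum 120
  y=2 (Denby, w=80) cum 200
  y=2 (Elwood, w=120) cum 320
  y=3 (Ashton, w=110) cum 430  ← median
  y=5 (Calder, w=110) cum 540
  y=6 (Brookfield, w=275) cum 815
⇒ y* = 3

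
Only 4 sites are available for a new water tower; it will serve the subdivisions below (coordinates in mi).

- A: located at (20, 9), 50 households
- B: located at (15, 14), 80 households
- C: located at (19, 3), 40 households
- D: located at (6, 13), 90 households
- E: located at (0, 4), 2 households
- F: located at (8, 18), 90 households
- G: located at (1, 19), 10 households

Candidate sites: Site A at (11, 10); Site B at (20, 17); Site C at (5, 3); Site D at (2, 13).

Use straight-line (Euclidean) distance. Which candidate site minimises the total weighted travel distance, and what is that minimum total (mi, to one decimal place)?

Total weighted distance at each candidate:
  Site A (11, 10): total = 2783.9
  Site B (20, 17): total = 4060.8
  Site C (5, 3): total = 5013.4
  Site D (2, 13): total = 3896.1
Minimum is at Site A with total 2783.9 mi.

Site A, total 2783.9 mi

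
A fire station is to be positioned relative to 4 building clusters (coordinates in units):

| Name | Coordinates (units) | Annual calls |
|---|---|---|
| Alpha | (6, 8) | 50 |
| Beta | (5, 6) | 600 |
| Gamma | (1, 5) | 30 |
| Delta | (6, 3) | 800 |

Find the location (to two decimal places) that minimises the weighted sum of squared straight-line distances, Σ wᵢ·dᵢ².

The minimiser of Σwᵢ‖p−pᵢ‖² is the weighted centroid p* = (Σwᵢpᵢ)/(Σwᵢ).
Σwᵢ = 1480.
Σwᵢxᵢ = 50·6 + 600·5 + 30·1 + 800·6 = 8130.
Σwᵢyᵢ = 50·8 + 600·6 + 30·5 + 800·3 = 6550.
x* = 8130/1480 = 5.49, y* = 6550/1480 = 4.43.

(5.49, 4.43)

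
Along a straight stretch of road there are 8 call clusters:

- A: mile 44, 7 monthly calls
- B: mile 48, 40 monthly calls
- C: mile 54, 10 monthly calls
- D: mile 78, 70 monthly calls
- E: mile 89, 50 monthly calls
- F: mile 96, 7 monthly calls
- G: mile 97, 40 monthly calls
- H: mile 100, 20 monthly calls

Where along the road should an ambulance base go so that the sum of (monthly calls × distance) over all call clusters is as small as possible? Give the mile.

For a sum of weighted absolute distances on a line, the optimum is the weighted median (not the mean). Total weight W = 244; half-weight = 122.
Sort by position and accumulate weight:
  mile 44 (A, w=7) → cum 7
  mile 48 (B, w=40) → cum 47
  mile 54 (C, w=10) → cum 57
  mile 78 (D, w=70) → cum 127  ≥ 122 → median here
  mile 89 (E, w=50) → cum 177
  mile 96 (F, w=7) → cum 184
  mile 97 (G, w=40) → cum 224
  mile 100 (H, w=20) → cum 244
Optimal location: mile 78.

x = 78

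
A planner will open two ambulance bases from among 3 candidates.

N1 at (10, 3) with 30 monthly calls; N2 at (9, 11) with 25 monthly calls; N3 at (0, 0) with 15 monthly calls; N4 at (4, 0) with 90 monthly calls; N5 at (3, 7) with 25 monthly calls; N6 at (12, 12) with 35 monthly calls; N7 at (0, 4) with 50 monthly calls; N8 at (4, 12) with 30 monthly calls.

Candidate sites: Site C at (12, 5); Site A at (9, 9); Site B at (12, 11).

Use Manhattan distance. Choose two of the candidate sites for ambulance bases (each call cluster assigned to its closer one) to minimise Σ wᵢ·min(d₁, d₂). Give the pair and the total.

Evaluate every pair (each demand assigned to the nearer of the two):
  {Site C, Site B}: total = 2850
  {Site C, Site A}: total = 2895
  {Site A, Site B}: total = 2965
Best pair: {Site C, Site B} with total 2850.

{Site C, Site B}, total 2850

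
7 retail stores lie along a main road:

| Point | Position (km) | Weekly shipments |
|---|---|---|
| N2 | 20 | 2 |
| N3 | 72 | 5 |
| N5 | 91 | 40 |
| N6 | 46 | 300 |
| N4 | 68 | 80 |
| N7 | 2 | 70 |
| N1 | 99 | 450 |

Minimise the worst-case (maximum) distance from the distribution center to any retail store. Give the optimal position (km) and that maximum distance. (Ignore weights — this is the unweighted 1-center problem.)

The 1-center on a line is the midpoint of the two extreme points: leftmost at 2, rightmost at 99.
Optimal location = (2 + 99)/2 = 50.5; maximum distance = (99 − 2)/2 = 48.5.

location 50.5, max distance 48.5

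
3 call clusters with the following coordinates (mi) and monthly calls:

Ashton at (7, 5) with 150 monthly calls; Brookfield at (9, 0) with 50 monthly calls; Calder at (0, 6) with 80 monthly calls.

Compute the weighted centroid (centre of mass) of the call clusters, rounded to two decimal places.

The minimiser of Σwᵢ‖p−pᵢ‖² is the weighted centroid p* = (Σwᵢpᵢ)/(Σwᵢ).
Σwᵢ = 280.
Σwᵢxᵢ = 150·7 + 50·9 + 80·0 = 1500.
Σwᵢyᵢ = 150·5 + 50·0 + 80·6 = 1230.
x* = 1500/280 = 5.36, y* = 1230/280 = 4.39.

(5.36, 4.39)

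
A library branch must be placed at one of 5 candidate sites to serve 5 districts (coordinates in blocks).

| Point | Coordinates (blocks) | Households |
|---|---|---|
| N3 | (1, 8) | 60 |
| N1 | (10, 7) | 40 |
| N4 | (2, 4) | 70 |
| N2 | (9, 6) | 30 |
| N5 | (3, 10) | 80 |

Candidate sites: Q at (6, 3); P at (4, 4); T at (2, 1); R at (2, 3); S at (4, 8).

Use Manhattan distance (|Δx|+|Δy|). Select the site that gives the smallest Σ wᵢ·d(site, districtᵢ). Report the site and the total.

S, total 1330 blocks

Total weighted distance at each candidate:
  Q (6, 3): total = 2250
  P (4, 4): total = 1690
  T (2, 1): total = 2410
  R (2, 3): total = 1850
  S (4, 8): total = 1330
Minimum is at S with total 1330 blocks.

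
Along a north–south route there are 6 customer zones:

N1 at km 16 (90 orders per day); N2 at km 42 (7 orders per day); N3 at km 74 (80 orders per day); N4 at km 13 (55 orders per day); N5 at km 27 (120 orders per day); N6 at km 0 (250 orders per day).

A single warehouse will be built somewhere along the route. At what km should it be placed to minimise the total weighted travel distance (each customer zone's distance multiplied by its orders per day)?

x = 13

For a sum of weighted absolute distances on a line, the optimum is the weighted median (not the mean). Total weight W = 602; half-weight = 301.
Sort by position and accumulate weight:
  km 0 (N6, w=250) → cum 250
  km 13 (N4, w=55) → cum 305  ≥ 301 → median here
  km 16 (N1, w=90) → cum 395
  km 27 (N5, w=120) → cum 515
  km 42 (N2, w=7) → cum 522
  km 74 (N3, w=80) → cum 602
Optimal location: km 13.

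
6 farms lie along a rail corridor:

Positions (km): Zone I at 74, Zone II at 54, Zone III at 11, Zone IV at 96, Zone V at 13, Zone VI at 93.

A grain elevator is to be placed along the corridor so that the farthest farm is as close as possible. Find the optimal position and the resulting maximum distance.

The 1-center on a line is the midpoint of the two extreme points: leftmost at 11, rightmost at 96.
Optimal location = (11 + 96)/2 = 53.5; maximum distance = (96 − 11)/2 = 42.5.

location 53.5, max distance 42.5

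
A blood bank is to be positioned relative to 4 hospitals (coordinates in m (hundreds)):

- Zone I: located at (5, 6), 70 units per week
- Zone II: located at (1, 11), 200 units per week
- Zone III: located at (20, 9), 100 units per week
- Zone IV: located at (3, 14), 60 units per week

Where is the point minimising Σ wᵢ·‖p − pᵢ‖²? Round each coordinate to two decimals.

(6.35, 10.14)

The minimiser of Σwᵢ‖p−pᵢ‖² is the weighted centroid p* = (Σwᵢpᵢ)/(Σwᵢ).
Σwᵢ = 430.
Σwᵢxᵢ = 70·5 + 200·1 + 100·20 + 60·3 = 2730.
Σwᵢyᵢ = 70·6 + 200·11 + 100·9 + 60·14 = 4360.
x* = 2730/430 = 6.35, y* = 4360/430 = 10.14.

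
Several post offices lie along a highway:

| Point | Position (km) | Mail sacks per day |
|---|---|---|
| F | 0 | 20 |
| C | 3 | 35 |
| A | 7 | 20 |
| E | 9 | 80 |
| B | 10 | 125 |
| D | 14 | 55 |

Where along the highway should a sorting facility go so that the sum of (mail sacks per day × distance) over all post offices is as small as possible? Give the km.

For a sum of weighted absolute distances on a line, the optimum is the weighted median (not the mean). Total weight W = 335; half-weight = 167.5.
Sort by position and accumulate weight:
  km 0 (F, w=20) → cum 20
  km 3 (C, w=35) → cum 55
  km 7 (A, w=20) → cum 75
  km 9 (E, w=80) → cum 155
  km 10 (B, w=125) → cum 280  ≥ 167.5 → median here
  km 14 (D, w=55) → cum 335
Optimal location: km 10.

x = 10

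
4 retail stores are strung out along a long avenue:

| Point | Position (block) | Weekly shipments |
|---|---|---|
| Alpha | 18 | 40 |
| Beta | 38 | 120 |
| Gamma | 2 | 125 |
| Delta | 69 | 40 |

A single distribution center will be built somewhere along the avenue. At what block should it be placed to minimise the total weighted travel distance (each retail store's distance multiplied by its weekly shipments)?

For a sum of weighted absolute distances on a line, the optimum is the weighted median (not the mean). Total weight W = 325; half-weight = 162.5.
Sort by position and accumulate weight:
  block 2 (Gamma, w=125) → cum 125
  block 18 (Alpha, w=40) → cum 165  ≥ 162.5 → median here
  block 38 (Beta, w=120) → cum 285
  block 69 (Delta, w=40) → cum 325
Optimal location: block 18.

x = 18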